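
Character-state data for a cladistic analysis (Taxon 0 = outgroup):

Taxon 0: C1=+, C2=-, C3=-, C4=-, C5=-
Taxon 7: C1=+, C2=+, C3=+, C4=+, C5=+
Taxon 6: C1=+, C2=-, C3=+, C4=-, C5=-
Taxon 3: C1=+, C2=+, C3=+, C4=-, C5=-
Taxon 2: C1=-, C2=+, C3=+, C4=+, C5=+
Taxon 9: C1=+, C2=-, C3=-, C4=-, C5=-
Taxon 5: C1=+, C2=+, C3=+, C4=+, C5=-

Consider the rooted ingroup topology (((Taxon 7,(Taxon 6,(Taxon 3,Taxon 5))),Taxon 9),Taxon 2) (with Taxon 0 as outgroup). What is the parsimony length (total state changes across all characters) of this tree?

11

Map each character onto (((Taxon 7,(Taxon 6,(Taxon 3,Taxon 5))),Taxon 9),Taxon 2) (rooted by Taxon 0) and count the minimum state changes it requires (Fitch parsimony):
C1: 1; C2: 3; C3: 2; C4: 3; C5: 2.
Total tree length = 11.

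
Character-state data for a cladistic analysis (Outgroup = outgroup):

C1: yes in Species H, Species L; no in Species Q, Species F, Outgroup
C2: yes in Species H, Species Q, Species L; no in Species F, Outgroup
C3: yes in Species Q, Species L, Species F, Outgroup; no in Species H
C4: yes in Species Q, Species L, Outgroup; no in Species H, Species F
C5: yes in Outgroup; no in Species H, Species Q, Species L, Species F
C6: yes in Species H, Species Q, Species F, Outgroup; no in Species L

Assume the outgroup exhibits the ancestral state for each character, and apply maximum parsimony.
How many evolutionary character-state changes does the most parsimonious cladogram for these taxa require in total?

7

Character polarity is set by the outgroup: the derived state is whichever differs from the outgroup's state, so for C3, C4, C5, C6 the derived state is 'no', and for the remaining characters it is 'yes'.
C1: derived state 'yes' in Species H and Species L only — synapomorphy for {Species H, Species L}.
C2 (derived state 'yes') is shared by Species H, Species L, and Species Q — a synapomorphy uniting that clade.
C3: derived state 'no' in Species H only — an autapomorphy, so it tells us nothing about relationships among taxa.
C4 groups Species F and Species H, which is incompatible with the clades supported by the remaining characters; treating it as convergent (homoplasy) costs fewer steps than any alternative tree.
C5 (derived state 'no') is shared by all ingroup taxa — unites the whole ingroup.
C6: derived state 'no' in Species L only — an autapomorphy, so it tells us nothing about relationships among taxa.
Most parsimonious ingroup topology: (((Species H,Species L),Species Q),Species F).
Changes per character on this tree: C1: 1; C2: 1; C3: 1; C4: 2; C5: 1; C6: 1.
Total = 7.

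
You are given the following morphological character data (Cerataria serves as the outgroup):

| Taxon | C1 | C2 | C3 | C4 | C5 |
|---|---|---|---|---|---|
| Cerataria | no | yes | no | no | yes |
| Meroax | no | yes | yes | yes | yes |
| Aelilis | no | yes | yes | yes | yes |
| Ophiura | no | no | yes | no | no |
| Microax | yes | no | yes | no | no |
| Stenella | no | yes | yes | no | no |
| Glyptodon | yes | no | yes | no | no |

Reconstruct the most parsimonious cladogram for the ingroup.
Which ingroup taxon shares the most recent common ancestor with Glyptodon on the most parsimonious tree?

Microax

Character polarity is set by the outgroup: the derived state is whichever differs from the outgroup's state, so for C2, C5 the derived state is 'no', and for the remaining characters it is 'yes'.
Only Glyptodon and Microax show the derived state 'yes' for C1, supporting them as a clade.
C2 (derived state 'no') is shared by Glyptodon, Microax, and Ophiura — a synapomorphy uniting that clade.
All ingroup taxa share the derived state 'yes' for C3; it defines the ingroup but does not resolve relationships within it.
C4: derived state 'yes' in Aelilis and Meroax only — synapomorphy for {Aelilis, Meroax}.
Only Glyptodon, Microax, Ophiura, and Stenella show the derived state 'no' for C5, supporting them as a clade.
Most parsimonious ingroup topology: ((Meroax,Aelilis),((Ophiura,(Microax,Glyptodon)),Stenella)).
Glyptodon and Microax form a cherry on this tree, so they are sister taxa.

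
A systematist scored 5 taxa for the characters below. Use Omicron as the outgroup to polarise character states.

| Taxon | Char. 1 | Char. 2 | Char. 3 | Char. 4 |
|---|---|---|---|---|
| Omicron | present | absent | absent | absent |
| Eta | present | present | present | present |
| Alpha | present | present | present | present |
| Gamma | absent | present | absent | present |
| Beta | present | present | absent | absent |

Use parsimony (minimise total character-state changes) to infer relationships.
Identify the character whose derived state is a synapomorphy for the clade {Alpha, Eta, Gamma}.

Character polarity is set by the outgroup: the derived state is whichever differs from the outgroup's state, so for Char. 1 the derived state is 'absent', and for the remaining characters it is 'present'.
Char. 1: derived state 'absent' in Gamma only — an autapomorphy, so it tells us nothing about relationships among taxa.
All ingroup taxa share the derived state 'present' for Char. 2; it defines the ingroup but does not resolve relationships within it.
Char. 3: derived state 'present' in Alpha and Eta only — synapomorphy for {Alpha, Eta}.
Char. 4 (derived state 'present') is shared by Alpha, Eta, and Gamma — a synapomorphy uniting that clade.
Most parsimonious ingroup topology: (((Eta,Alpha),Gamma),Beta).
The clade {Alpha, Eta, Gamma} is supported by Char. 4: its derived state 'present' occurs in exactly those taxa and in no other taxon (including the outgroup).

Char. 4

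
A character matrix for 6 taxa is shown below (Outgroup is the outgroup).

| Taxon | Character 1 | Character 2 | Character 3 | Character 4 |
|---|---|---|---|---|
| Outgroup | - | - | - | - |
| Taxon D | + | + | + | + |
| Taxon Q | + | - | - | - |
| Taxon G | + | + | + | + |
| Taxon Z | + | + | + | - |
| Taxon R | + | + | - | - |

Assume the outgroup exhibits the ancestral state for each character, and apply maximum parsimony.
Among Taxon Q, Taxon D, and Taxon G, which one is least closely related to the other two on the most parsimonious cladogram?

The outgroup has state '-' for every character, so '+' is the derived state throughout.
Character 1 (derived state '+') is shared by all ingroup taxa — unites the whole ingroup.
Character 2 (derived state '+') is shared by Taxon D, Taxon G, Taxon R, and Taxon Z — a synapomorphy uniting that clade.
Character 3: derived state '+' in Taxon D, Taxon G, and Taxon Z only — synapomorphy for {Taxon D, Taxon G, Taxon Z}.
Only Taxon D and Taxon G show the derived state '+' for Character 4, supporting them as a clade.
Most parsimonious ingroup topology: ((((Taxon D,Taxon G),Taxon Z),Taxon R),Taxon Q).
Taxon G and Taxon D share a more recent common ancestor with each other than either does with Taxon Q, so Taxon Q is the least closely related of the three.

Taxon Q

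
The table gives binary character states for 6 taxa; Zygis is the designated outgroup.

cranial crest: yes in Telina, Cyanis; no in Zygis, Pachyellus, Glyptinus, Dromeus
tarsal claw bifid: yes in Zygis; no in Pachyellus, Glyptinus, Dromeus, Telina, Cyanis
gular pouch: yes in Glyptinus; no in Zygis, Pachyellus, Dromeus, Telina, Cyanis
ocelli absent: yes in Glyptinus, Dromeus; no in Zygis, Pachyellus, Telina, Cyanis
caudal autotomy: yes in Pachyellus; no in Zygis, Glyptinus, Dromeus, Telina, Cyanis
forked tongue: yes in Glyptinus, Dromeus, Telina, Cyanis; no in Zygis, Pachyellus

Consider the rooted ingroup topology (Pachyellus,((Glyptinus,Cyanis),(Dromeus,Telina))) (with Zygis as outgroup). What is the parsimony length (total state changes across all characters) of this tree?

Map each character onto (Pachyellus,((Glyptinus,Cyanis),(Dromeus,Telina))) (rooted by Zygis) and count the minimum state changes it requires (Fitch parsimony):
cranial crest: 2; tarsal claw bifid: 1; gular pouch: 1; ocelli absent: 2; caudal autotomy: 1; forked tongue: 1.
Total tree length = 8.

8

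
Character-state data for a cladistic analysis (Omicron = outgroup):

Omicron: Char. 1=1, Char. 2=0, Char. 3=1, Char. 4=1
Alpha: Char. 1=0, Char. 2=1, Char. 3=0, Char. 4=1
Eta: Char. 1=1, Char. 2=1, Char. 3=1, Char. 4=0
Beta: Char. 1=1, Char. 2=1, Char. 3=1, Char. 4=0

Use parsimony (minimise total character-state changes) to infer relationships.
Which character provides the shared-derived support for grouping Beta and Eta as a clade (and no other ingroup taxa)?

Character polarity is set by the outgroup: the derived state is whichever differs from the outgroup's state, so for Char. 1, Char. 3, Char. 4 the derived state is '0', and for the remaining characters it is '1'.
Char. 1: derived state '0' in Alpha only — an autapomorphy, so it tells us nothing about relationships among taxa.
All ingroup taxa share the derived state '1' for Char. 2; it defines the ingroup but does not resolve relationships within it.
Char. 3: derived state '0' in Alpha only — an autapomorphy, so it tells us nothing about relationships among taxa.
Char. 4: derived state '0' in Beta and Eta only — synapomorphy for {Beta, Eta}.
Most parsimonious ingroup topology: (Alpha,(Eta,Beta)).
The clade {Beta, Eta} is supported by Char. 4: its derived state '0' occurs in exactly those taxa and in no other taxon (including the outgroup).

Char. 4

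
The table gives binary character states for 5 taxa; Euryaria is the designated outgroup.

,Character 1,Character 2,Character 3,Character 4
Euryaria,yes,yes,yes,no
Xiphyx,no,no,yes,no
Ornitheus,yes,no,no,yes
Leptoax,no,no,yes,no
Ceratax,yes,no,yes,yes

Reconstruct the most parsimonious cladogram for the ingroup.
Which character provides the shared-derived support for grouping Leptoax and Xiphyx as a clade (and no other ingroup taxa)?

Character 1

Character polarity is set by the outgroup: the derived state is whichever differs from the outgroup's state, so for Character 1, Character 2, Character 3 the derived state is 'no', and for the remaining characters it is 'yes'.
Character 1 (derived state 'no') is shared by Leptoax and Xiphyx — a synapomorphy uniting that clade.
All ingroup taxa share the derived state 'no' for Character 2; it defines the ingroup but does not resolve relationships within it.
Character 3 (derived state 'no') is unique to Ornitheus (autapomorphy; uninformative for grouping).
Character 4 (derived state 'yes') is shared by Ceratax and Ornitheus — a synapomorphy uniting that clade.
Most parsimonious ingroup topology: ((Xiphyx,Leptoax),(Ornitheus,Ceratax)).
The clade {Leptoax, Xiphyx} is supported by Character 1: its derived state 'no' occurs in exactly those taxa and in no other taxon (including the outgroup).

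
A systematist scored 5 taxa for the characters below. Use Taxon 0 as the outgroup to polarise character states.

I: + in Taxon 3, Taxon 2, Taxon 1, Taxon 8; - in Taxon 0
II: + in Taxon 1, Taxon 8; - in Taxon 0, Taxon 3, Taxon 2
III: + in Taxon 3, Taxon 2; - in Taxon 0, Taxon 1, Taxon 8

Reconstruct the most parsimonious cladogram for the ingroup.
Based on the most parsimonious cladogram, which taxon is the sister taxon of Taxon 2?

Taxon 3

The outgroup has state '-' for every character, so '+' is the derived state throughout.
I (derived state '+') is shared by all ingroup taxa — unites the whole ingroup.
Only Taxon 1 and Taxon 8 show the derived state '+' for II, supporting them as a clade.
Only Taxon 2 and Taxon 3 show the derived state '+' for III, supporting them as a clade.
Most parsimonious ingroup topology: ((Taxon 3,Taxon 2),(Taxon 1,Taxon 8)).
Taxon 2 and Taxon 3 form a cherry on this tree, so they are sister taxa.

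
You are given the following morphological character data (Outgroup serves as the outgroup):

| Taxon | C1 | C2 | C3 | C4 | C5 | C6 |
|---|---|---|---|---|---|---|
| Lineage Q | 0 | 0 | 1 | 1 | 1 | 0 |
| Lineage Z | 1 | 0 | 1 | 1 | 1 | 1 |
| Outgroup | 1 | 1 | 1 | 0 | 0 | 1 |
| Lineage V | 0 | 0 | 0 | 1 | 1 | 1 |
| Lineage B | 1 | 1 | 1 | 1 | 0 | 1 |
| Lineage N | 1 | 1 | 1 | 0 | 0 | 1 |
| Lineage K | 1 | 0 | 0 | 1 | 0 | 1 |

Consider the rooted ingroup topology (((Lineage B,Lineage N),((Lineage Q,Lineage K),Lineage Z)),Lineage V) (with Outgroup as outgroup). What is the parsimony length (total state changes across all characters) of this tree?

12

Map each character onto (((Lineage B,Lineage N),((Lineage Q,Lineage K),Lineage Z)),Lineage V) (rooted by Outgroup) and count the minimum state changes it requires (Fitch parsimony):
C1: 2; C2: 2; C3: 2; C4: 2; C5: 3; C6: 1.
Total tree length = 12.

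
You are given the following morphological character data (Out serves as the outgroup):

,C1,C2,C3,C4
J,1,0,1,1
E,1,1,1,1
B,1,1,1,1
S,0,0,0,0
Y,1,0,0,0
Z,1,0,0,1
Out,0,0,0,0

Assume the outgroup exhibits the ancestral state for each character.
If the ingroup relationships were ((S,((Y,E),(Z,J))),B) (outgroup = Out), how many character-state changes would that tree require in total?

10

Map each character onto ((S,((Y,E),(Z,J))),B) (rooted by Out) and count the minimum state changes it requires (Fitch parsimony):
C1: 2; C2: 2; C3: 3; C4: 3.
Total tree length = 10.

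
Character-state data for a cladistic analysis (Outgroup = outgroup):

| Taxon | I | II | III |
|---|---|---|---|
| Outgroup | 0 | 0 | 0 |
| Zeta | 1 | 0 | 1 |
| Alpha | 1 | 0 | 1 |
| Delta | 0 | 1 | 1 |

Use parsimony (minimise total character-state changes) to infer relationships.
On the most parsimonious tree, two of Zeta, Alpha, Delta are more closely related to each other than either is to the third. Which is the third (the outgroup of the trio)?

Delta

The outgroup has state '0' for every character, so '1' is the derived state throughout.
I (derived state '1') is shared by Alpha and Zeta — a synapomorphy uniting that clade.
II (derived state '1') is unique to Delta (autapomorphy; uninformative for grouping).
All ingroup taxa share the derived state '1' for III; it defines the ingroup but does not resolve relationships within it.
Most parsimonious ingroup topology: ((Zeta,Alpha),Delta).
Zeta and Alpha share a more recent common ancestor with each other than either does with Delta, so Delta is the least closely related of the three.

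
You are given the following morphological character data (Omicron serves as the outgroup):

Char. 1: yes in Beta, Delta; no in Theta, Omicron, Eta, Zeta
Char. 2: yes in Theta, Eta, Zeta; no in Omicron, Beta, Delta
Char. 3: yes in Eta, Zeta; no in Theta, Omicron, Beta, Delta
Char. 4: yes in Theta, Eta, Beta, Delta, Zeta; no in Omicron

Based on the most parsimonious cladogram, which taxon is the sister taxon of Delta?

The outgroup has state 'no' for every character, so 'yes' is the derived state throughout.
Only Beta and Delta show the derived state 'yes' for Char. 1, supporting them as a clade.
Char. 2: derived state 'yes' in Eta, Theta, and Zeta only — synapomorphy for {Eta, Theta, Zeta}.
Only Eta and Zeta show the derived state 'yes' for Char. 3, supporting them as a clade.
Char. 4 (derived state 'yes') is shared by all ingroup taxa — unites the whole ingroup.
Most parsimonious ingroup topology: (((Zeta,Eta),Theta),(Delta,Beta)).
Delta and Beta form a cherry on this tree, so they are sister taxa.

Beta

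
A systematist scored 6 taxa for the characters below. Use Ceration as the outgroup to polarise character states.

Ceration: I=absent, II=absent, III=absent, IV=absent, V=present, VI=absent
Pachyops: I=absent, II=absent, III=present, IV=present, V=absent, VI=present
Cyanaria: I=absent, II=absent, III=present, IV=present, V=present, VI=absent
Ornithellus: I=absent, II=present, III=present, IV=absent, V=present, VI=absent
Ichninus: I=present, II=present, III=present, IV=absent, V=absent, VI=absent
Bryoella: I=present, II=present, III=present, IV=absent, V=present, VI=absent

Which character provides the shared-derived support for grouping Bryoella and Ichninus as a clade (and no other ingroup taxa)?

Character polarity is set by the outgroup: the derived state is whichever differs from the outgroup's state, so for V the derived state is 'absent', and for the remaining characters it is 'present'.
Only Bryoella and Ichninus show the derived state 'present' for I, supporting them as a clade.
II: derived state 'present' in Bryoella, Ichninus, and Ornithellus only — synapomorphy for {Bryoella, Ichninus, Ornithellus}.
All ingroup taxa share the derived state 'present' for III; it defines the ingroup but does not resolve relationships within it.
Only Cyanaria and Pachyops show the derived state 'present' for IV, supporting them as a clade.
V groups Ichninus and Pachyops, which is incompatible with the clades supported by the remaining characters; treating it as convergent (homoplasy) costs fewer steps than any alternative tree.
VI: derived state 'present' in Pachyops only — an autapomorphy, so it tells us nothing about relationships among taxa.
Most parsimonious ingroup topology: ((Pachyops,Cyanaria),(Ornithellus,(Ichninus,Bryoella))).
The clade {Bryoella, Ichninus} is supported by I: its derived state 'present' occurs in exactly those taxa and in no other taxon (including the outgroup).

I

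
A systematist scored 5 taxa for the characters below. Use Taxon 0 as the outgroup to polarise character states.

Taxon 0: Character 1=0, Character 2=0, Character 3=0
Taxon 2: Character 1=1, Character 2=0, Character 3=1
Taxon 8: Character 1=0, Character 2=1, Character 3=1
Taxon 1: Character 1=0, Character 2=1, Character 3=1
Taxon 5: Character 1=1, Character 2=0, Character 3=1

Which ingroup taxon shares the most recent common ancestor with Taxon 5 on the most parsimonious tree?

The outgroup has state '0' for every character, so '1' is the derived state throughout.
Character 1 (derived state '1') is shared by Taxon 2 and Taxon 5 — a synapomorphy uniting that clade.
Character 2 (derived state '1') is shared by Taxon 1 and Taxon 8 — a synapomorphy uniting that clade.
Character 3 (derived state '1') is shared by all ingroup taxa — unites the whole ingroup.
Most parsimonious ingroup topology: ((Taxon 2,Taxon 5),(Taxon 8,Taxon 1)).
Taxon 5 and Taxon 2 form a cherry on this tree, so they are sister taxa.

Taxon 2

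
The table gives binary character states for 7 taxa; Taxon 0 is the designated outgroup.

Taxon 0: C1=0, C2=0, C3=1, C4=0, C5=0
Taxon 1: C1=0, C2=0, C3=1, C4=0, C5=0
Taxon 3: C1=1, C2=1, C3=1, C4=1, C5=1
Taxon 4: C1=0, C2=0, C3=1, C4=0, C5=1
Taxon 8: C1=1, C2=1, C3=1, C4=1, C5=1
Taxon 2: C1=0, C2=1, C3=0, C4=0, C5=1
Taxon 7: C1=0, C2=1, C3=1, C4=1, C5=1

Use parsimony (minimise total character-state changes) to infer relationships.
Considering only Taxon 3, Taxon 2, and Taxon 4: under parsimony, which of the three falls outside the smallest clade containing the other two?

Character polarity is set by the outgroup: the derived state is whichever differs from the outgroup's state, so for C3 the derived state is '0', and for the remaining characters it is '1'.
Only Taxon 3 and Taxon 8 show the derived state '1' for C1, supporting them as a clade.
C2: derived state '1' in Taxon 2, Taxon 3, Taxon 7, and Taxon 8 only — synapomorphy for {Taxon 2, Taxon 3, Taxon 7, Taxon 8}.
C3 (derived state '0') is unique to Taxon 2 (autapomorphy; uninformative for grouping).
C4 (derived state '1') is shared by Taxon 3, Taxon 7, and Taxon 8 — a synapomorphy uniting that clade.
C5: derived state '1' in Taxon 2, Taxon 3, Taxon 4, Taxon 7, and Taxon 8 only — synapomorphy for {Taxon 2, Taxon 3, Taxon 4, Taxon 7, Taxon 8}.
Most parsimonious ingroup topology: (Taxon 1,((((Taxon 3,Taxon 8),Taxon 7),Taxon 2),Taxon 4)).
Taxon 3 and Taxon 2 share a more recent common ancestor with each other than either does with Taxon 4, so Taxon 4 is the least closely related of the three.

Taxon 4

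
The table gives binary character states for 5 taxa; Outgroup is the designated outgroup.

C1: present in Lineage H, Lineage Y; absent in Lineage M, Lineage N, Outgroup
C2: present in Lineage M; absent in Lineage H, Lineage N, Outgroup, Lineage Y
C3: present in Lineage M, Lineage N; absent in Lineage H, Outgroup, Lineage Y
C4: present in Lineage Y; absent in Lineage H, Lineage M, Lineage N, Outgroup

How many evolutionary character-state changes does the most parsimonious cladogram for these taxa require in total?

4

The outgroup has state 'absent' for every character, so 'present' is the derived state throughout.
Only Lineage H and Lineage Y show the derived state 'present' for C1, supporting them as a clade.
C2: derived state 'present' in Lineage M only — an autapomorphy, so it tells us nothing about relationships among taxa.
Only Lineage M and Lineage N show the derived state 'present' for C3, supporting them as a clade.
C4: derived state 'present' in Lineage Y only — an autapomorphy, so it tells us nothing about relationships among taxa.
Most parsimonious ingroup topology: ((Lineage H,Lineage Y),(Lineage M,Lineage N)).
Changes per character on this tree: C1: 1; C2: 1; C3: 1; C4: 1.
Total = 4.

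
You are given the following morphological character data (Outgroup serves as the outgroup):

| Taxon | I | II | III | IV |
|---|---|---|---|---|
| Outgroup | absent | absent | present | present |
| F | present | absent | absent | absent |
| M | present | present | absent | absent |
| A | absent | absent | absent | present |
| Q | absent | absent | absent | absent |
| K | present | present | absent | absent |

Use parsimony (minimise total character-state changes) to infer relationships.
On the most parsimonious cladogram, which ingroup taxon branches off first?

A

Character polarity is set by the outgroup: the derived state is whichever differs from the outgroup's state, so for III, IV the derived state is 'absent', and for the remaining characters it is 'present'.
I (derived state 'present') is shared by F, K, and M — a synapomorphy uniting that clade.
Only K and M show the derived state 'present' for II, supporting them as a clade.
III (derived state 'absent') is shared by all ingroup taxa — unites the whole ingroup.
Only F, K, M, and Q show the derived state 'absent' for IV, supporting them as a clade.
Most parsimonious ingroup topology: (((F,(M,K)),Q),A).
A is sister to the clade containing all other ingroup taxa, so it is the earliest-diverging (most basal) ingroup lineage.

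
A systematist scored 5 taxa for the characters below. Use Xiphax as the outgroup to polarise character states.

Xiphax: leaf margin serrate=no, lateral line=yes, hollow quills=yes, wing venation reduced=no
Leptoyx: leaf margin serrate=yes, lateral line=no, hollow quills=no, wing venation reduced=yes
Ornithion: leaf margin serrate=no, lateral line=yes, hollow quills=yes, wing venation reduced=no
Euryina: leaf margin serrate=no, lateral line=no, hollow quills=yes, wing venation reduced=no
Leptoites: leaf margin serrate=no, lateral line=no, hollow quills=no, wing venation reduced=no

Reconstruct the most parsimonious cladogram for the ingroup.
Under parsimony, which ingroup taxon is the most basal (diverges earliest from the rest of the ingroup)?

Ornithion

Character polarity is set by the outgroup: the derived state is whichever differs from the outgroup's state, so for lateral line, hollow quills the derived state is 'no', and for the remaining characters it is 'yes'.
leaf margin serrate: derived state 'yes' in Leptoyx only — an autapomorphy, so it tells us nothing about relationships among taxa.
lateral line: derived state 'no' in Euryina, Leptoites, and Leptoyx only — synapomorphy for {Euryina, Leptoites, Leptoyx}.
hollow quills (derived state 'no') is shared by Leptoites and Leptoyx — a synapomorphy uniting that clade.
wing venation reduced (derived state 'yes') is unique to Leptoyx (autapomorphy; uninformative for grouping).
Most parsimonious ingroup topology: (Ornithion,((Leptoites,Leptoyx),Euryina)).
Ornithion is sister to the clade containing all other ingroup taxa, so it is the earliest-diverging (most basal) ingroup lineage.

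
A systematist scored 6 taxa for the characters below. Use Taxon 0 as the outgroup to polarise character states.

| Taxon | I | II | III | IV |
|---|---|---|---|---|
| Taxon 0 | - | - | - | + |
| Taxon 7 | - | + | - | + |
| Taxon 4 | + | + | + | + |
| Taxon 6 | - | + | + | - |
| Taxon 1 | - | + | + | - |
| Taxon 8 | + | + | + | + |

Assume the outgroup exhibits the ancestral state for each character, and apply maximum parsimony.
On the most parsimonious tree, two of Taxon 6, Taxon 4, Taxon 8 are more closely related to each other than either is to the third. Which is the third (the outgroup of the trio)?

Taxon 6

Character polarity is set by the outgroup: the derived state is whichever differs from the outgroup's state, so for IV the derived state is '-', and for the remaining characters it is '+'.
Only Taxon 4 and Taxon 8 show the derived state '+' for I, supporting them as a clade.
All ingroup taxa share the derived state '+' for II; it defines the ingroup but does not resolve relationships within it.
Only Taxon 1, Taxon 4, Taxon 6, and Taxon 8 show the derived state '+' for III, supporting them as a clade.
IV (derived state '-') is shared by Taxon 1 and Taxon 6 — a synapomorphy uniting that clade.
Most parsimonious ingroup topology: (((Taxon 4,Taxon 8),(Taxon 1,Taxon 6)),Taxon 7).
Taxon 4 and Taxon 8 share a more recent common ancestor with each other than either does with Taxon 6, so Taxon 6 is the least closely related of the three.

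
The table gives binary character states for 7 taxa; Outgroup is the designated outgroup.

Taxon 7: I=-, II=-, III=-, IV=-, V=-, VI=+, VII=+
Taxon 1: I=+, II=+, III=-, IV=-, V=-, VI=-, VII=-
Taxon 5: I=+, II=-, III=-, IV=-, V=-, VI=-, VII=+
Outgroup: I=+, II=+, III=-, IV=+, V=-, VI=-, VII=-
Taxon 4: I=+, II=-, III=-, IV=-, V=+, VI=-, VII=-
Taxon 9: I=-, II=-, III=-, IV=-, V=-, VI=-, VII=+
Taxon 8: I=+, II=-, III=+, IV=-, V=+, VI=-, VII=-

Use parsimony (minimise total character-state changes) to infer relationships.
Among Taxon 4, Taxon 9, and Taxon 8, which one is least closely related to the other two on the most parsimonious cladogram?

Taxon 9

Character polarity is set by the outgroup: the derived state is whichever differs from the outgroup's state, so for I, II, IV the derived state is '-', and for the remaining characters it is '+'.
Only Taxon 7 and Taxon 9 show the derived state '-' for I, supporting them as a clade.
II: derived state '-' in Taxon 4, Taxon 5, Taxon 7, Taxon 8, and Taxon 9 only — synapomorphy for {Taxon 4, Taxon 5, Taxon 7, Taxon 8, Taxon 9}.
III (derived state '+') is unique to Taxon 8 (autapomorphy; uninformative for grouping).
All ingroup taxa share the derived state '-' for IV; it defines the ingroup but does not resolve relationships within it.
V: derived state '+' in Taxon 4 and Taxon 8 only — synapomorphy for {Taxon 4, Taxon 8}.
VI: derived state '+' in Taxon 7 only — an autapomorphy, so it tells us nothing about relationships among taxa.
VII: derived state '+' in Taxon 5, Taxon 7, and Taxon 9 only — synapomorphy for {Taxon 5, Taxon 7, Taxon 9}.
Most parsimonious ingroup topology: (((Taxon 4,Taxon 8),((Taxon 9,Taxon 7),Taxon 5)),Taxon 1).
Taxon 8 and Taxon 4 share a more recent common ancestor with each other than either does with Taxon 9, so Taxon 9 is the least closely related of the three.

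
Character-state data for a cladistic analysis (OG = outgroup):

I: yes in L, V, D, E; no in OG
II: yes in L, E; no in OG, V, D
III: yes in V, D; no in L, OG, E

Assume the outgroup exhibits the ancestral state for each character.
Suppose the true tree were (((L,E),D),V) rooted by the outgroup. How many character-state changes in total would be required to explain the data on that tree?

Map each character onto (((L,E),D),V) (rooted by OG) and count the minimum state changes it requires (Fitch parsimony):
I: 1; II: 1; III: 2.
Total tree length = 4.

4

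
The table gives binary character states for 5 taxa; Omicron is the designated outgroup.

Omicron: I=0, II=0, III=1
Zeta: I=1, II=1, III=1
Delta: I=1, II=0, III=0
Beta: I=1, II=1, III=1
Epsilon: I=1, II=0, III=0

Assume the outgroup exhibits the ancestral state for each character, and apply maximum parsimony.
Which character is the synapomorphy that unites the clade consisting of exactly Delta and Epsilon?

Character polarity is set by the outgroup: the derived state is whichever differs from the outgroup's state, so for III the derived state is '0', and for the remaining characters it is '1'.
I (derived state '1') is shared by all ingroup taxa — unites the whole ingroup.
II: derived state '1' in Beta and Zeta only — synapomorphy for {Beta, Zeta}.
III (derived state '0') is shared by Delta and Epsilon — a synapomorphy uniting that clade.
Most parsimonious ingroup topology: ((Zeta,Beta),(Delta,Epsilon)).
The clade {Delta, Epsilon} is supported by III: its derived state '0' occurs in exactly those taxa and in no other taxon (including the outgroup).

III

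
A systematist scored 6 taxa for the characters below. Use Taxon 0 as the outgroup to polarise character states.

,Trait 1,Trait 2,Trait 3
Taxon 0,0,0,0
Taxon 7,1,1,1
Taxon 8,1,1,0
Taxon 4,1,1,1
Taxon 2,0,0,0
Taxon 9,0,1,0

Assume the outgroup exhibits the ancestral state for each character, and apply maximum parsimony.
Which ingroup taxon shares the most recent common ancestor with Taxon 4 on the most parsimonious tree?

The outgroup has state '0' for every character, so '1' is the derived state throughout.
Only Taxon 4, Taxon 7, and Taxon 8 show the derived state '1' for Trait 1, supporting them as a clade.
Trait 2: derived state '1' in Taxon 4, Taxon 7, Taxon 8, and Taxon 9 only — synapomorphy for {Taxon 4, Taxon 7, Taxon 8, Taxon 9}.
Only Taxon 4 and Taxon 7 show the derived state '1' for Trait 3, supporting them as a clade.
Most parsimonious ingroup topology: ((((Taxon 7,Taxon 4),Taxon 8),Taxon 9),Taxon 2).
Taxon 4 and Taxon 7 form a cherry on this tree, so they are sister taxa.

Taxon 7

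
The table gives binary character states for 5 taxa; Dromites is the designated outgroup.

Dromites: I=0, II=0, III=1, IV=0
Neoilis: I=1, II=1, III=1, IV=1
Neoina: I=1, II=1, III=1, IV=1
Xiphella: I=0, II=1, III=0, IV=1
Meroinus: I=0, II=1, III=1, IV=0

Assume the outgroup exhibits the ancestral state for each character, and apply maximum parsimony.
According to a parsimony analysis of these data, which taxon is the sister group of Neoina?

Character polarity is set by the outgroup: the derived state is whichever differs from the outgroup's state, so for III the derived state is '0', and for the remaining characters it is '1'.
Only Neoilis and Neoina show the derived state '1' for I, supporting them as a clade.
II (derived state '1') is shared by all ingroup taxa — unites the whole ingroup.
III (derived state '0') is unique to Xiphella (autapomorphy; uninformative for grouping).
Only Neoilis, Neoina, and Xiphella show the derived state '1' for IV, supporting them as a clade.
Most parsimonious ingroup topology: (((Neoilis,Neoina),Xiphella),Meroinus).
Neoina and Neoilis form a cherry on this tree, so they are sister taxa.

Neoilis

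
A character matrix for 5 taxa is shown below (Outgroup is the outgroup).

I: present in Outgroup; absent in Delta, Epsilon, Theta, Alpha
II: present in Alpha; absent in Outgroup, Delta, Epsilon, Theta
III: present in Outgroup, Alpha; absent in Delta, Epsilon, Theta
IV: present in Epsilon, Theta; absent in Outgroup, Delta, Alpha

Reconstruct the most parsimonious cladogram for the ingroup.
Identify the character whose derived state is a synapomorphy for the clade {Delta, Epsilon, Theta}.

III

Character polarity is set by the outgroup: the derived state is whichever differs from the outgroup's state, so for I, III the derived state is 'absent', and for the remaining characters it is 'present'.
All ingroup taxa share the derived state 'absent' for I; it defines the ingroup but does not resolve relationships within it.
II (derived state 'present') is unique to Alpha (autapomorphy; uninformative for grouping).
III (derived state 'absent') is shared by Delta, Epsilon, and Theta — a synapomorphy uniting that clade.
IV (derived state 'present') is shared by Epsilon and Theta — a synapomorphy uniting that clade.
Most parsimonious ingroup topology: ((Delta,(Epsilon,Theta)),Alpha).
The clade {Delta, Epsilon, Theta} is supported by III: its derived state 'absent' occurs in exactly those taxa and in no other taxon (including the outgroup).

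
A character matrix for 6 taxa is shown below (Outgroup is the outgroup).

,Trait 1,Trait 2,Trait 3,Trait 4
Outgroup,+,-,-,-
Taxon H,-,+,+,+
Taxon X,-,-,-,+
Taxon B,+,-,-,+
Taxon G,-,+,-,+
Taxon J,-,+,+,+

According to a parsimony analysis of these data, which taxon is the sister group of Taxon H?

Character polarity is set by the outgroup: the derived state is whichever differs from the outgroup's state, so for Trait 1 the derived state is '-', and for the remaining characters it is '+'.
Trait 1: derived state '-' in Taxon G, Taxon H, Taxon J, and Taxon X only — synapomorphy for {Taxon G, Taxon H, Taxon J, Taxon X}.
Trait 2: derived state '+' in Taxon G, Taxon H, and Taxon J only — synapomorphy for {Taxon G, Taxon H, Taxon J}.
Only Taxon H and Taxon J show the derived state '+' for Trait 3, supporting them as a clade.
Trait 4 (derived state '+') is shared by all ingroup taxa — unites the whole ingroup.
Most parsimonious ingroup topology: ((((Taxon H,Taxon J),Taxon G),Taxon X),Taxon B).
Taxon H and Taxon J form a cherry on this tree, so they are sister taxa.

Taxon J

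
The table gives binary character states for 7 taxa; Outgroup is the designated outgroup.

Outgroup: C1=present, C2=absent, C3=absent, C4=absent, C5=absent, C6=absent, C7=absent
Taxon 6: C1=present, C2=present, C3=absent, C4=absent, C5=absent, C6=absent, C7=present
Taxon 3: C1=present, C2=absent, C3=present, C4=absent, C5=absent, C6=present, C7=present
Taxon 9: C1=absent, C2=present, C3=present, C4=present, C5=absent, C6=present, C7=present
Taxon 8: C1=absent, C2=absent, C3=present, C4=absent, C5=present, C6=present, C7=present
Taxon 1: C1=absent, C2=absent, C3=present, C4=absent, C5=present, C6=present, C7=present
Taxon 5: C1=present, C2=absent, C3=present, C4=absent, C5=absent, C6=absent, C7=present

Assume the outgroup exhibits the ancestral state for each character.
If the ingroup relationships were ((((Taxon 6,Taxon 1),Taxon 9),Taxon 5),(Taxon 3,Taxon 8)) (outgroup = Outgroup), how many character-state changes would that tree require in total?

14

Map each character onto ((((Taxon 6,Taxon 1),Taxon 9),Taxon 5),(Taxon 3,Taxon 8)) (rooted by Outgroup) and count the minimum state changes it requires (Fitch parsimony):
C1: 3; C2: 2; C3: 2; C4: 1; C5: 2; C6: 3; C7: 1.
Total tree length = 14.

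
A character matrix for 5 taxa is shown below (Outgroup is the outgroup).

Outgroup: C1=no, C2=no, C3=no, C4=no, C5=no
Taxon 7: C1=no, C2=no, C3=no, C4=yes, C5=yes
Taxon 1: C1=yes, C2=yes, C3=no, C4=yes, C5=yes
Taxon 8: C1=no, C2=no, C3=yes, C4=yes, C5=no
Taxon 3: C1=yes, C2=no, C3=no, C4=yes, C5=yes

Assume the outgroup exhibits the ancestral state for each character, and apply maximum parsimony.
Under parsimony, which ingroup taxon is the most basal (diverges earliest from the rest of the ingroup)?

Taxon 8

The outgroup has state 'no' for every character, so 'yes' is the derived state throughout.
Only Taxon 1 and Taxon 3 show the derived state 'yes' for C1, supporting them as a clade.
C2 (derived state 'yes') is unique to Taxon 1 (autapomorphy; uninformative for grouping).
C3 (derived state 'yes') is unique to Taxon 8 (autapomorphy; uninformative for grouping).
All ingroup taxa share the derived state 'yes' for C4; it defines the ingroup but does not resolve relationships within it.
C5: derived state 'yes' in Taxon 1, Taxon 3, and Taxon 7 only — synapomorphy for {Taxon 1, Taxon 3, Taxon 7}.
Most parsimonious ingroup topology: (Taxon 8,((Taxon 3,Taxon 1),Taxon 7)).
Taxon 8 is sister to the clade containing all other ingroup taxa, so it is the earliest-diverging (most basal) ingroup lineage.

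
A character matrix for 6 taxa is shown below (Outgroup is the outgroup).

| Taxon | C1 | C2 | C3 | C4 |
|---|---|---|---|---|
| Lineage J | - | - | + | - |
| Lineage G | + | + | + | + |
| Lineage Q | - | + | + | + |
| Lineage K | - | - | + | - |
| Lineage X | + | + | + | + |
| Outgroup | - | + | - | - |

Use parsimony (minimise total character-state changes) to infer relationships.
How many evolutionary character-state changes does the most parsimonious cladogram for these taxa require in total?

Character polarity is set by the outgroup: the derived state is whichever differs from the outgroup's state, so for C2 the derived state is '-', and for the remaining characters it is '+'.
Only Lineage G and Lineage X show the derived state '+' for C1, supporting them as a clade.
C2 (derived state '-') is shared by Lineage J and Lineage K — a synapomorphy uniting that clade.
All ingroup taxa share the derived state '+' for C3; it defines the ingroup but does not resolve relationships within it.
C4: derived state '+' in Lineage G, Lineage Q, and Lineage X only — synapomorphy for {Lineage G, Lineage Q, Lineage X}.
Most parsimonious ingroup topology: ((Lineage Q,(Lineage G,Lineage X)),(Lineage K,Lineage J)).
Changes per character on this tree: C1: 1; C2: 1; C3: 1; C4: 1.
Total = 4.

4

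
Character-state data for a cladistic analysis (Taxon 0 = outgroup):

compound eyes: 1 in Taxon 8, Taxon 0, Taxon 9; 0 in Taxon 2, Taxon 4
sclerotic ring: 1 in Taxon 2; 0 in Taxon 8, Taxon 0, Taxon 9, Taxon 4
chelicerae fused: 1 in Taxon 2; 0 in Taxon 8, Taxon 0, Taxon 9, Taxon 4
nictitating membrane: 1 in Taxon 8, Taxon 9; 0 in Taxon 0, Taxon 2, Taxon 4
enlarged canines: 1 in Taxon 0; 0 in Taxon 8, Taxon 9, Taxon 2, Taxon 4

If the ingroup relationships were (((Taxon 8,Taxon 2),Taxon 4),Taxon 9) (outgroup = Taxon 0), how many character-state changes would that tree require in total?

Map each character onto (((Taxon 8,Taxon 2),Taxon 4),Taxon 9) (rooted by Taxon 0) and count the minimum state changes it requires (Fitch parsimony):
compound eyes: 2; sclerotic ring: 1; chelicerae fused: 1; nictitating membrane: 2; enlarged canines: 1.
Total tree length = 7.

7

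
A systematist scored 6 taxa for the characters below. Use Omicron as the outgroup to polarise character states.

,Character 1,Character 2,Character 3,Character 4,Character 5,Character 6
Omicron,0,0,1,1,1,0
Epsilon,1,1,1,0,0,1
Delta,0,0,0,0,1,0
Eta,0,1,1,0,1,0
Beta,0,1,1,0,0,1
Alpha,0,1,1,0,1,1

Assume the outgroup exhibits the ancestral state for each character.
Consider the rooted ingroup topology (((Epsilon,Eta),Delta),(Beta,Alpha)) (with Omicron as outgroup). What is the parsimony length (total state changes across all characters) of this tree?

9

Map each character onto (((Epsilon,Eta),Delta),(Beta,Alpha)) (rooted by Omicron) and count the minimum state changes it requires (Fitch parsimony):
Character 1: 1; Character 2: 2; Character 3: 1; Character 4: 1; Character 5: 2; Character 6: 2.
Total tree length = 9.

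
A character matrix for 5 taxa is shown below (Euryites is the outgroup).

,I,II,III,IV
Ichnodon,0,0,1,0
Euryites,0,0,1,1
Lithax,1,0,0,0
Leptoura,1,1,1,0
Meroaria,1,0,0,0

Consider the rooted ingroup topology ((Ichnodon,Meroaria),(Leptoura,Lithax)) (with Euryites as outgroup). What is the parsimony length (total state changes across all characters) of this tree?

Map each character onto ((Ichnodon,Meroaria),(Leptoura,Lithax)) (rooted by Euryites) and count the minimum state changes it requires (Fitch parsimony):
I: 2; II: 1; III: 2; IV: 1.
Total tree length = 6.

6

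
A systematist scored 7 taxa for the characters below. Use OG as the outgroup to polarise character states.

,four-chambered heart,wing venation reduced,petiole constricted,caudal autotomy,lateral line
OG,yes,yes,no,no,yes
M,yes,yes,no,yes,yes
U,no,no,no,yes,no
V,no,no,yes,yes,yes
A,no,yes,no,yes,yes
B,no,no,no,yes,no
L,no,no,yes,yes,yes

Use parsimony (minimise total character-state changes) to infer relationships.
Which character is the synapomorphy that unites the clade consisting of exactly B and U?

lateral line

Character polarity is set by the outgroup: the derived state is whichever differs from the outgroup's state, so for four-chambered heart, wing venation reduced, lateral line the derived state is 'no', and for the remaining characters it is 'yes'.
Only A, B, L, U, and V show the derived state 'no' for four-chambered heart, supporting them as a clade.
wing venation reduced (derived state 'no') is shared by B, L, U, and V — a synapomorphy uniting that clade.
Only L and V show the derived state 'yes' for petiole constricted, supporting them as a clade.
caudal autotomy (derived state 'yes') is shared by all ingroup taxa — unites the whole ingroup.
Only B and U show the derived state 'no' for lateral line, supporting them as a clade.
Most parsimonious ingroup topology: (M,(((U,B),(V,L)),A)).
The clade {B, U} is supported by lateral line: its derived state 'no' occurs in exactly those taxa and in no other taxon (including the outgroup).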